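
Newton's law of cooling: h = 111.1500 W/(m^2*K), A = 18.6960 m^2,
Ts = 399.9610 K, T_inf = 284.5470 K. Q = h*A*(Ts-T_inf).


dT = 115.4140 K
Q = 111.1500 * 18.6960 * 115.4140 = 239837.2630 W

239837.2630 W


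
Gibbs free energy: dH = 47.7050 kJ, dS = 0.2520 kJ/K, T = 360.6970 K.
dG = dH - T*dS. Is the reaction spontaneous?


T*dS = 360.6970 * 0.2520 = 90.8956 kJ
dG = 47.7050 - 90.8956 = -43.1906 kJ (spontaneous)

dG = -43.1906 kJ, spontaneous


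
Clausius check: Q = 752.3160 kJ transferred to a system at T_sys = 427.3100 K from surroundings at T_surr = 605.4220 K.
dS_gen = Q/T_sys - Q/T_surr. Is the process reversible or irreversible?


dS_sys = 752.3160/427.3100 = 1.7606 kJ/K
dS_surr = -752.3160/605.4220 = -1.2426 kJ/K
dS_gen = 1.7606 - 1.2426 = 0.5180 kJ/K (irreversible)

dS_gen = 0.5180 kJ/K, irreversible


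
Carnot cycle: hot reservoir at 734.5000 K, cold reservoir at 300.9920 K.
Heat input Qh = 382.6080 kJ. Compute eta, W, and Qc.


eta = 1 - 300.9920/734.5000 = 0.5902
W = 0.5902 * 382.6080 = 225.8184 kJ
Qc = 382.6080 - 225.8184 = 156.7896 kJ

eta = 59.0208%, W = 225.8184 kJ, Qc = 156.7896 kJ


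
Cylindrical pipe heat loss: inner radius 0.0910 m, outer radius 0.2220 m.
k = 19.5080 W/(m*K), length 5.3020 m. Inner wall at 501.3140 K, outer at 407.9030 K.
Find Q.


dT = 93.4110 K
ln(ro/ri) = 0.8918
Q = 2*pi*19.5080*5.3020*93.4110 / 0.8918 = 68069.7549 W

68069.7549 W


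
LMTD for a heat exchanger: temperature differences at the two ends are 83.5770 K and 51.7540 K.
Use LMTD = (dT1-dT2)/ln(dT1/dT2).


dT1/dT2 = 1.6149
ln(dT1/dT2) = 0.4793
LMTD = 31.8230 / 0.4793 = 66.3994 K

66.3994 K


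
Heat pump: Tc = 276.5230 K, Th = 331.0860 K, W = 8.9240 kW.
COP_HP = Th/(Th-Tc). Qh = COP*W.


COP = 331.0860 / 54.5630 = 6.0680
Qh = 6.0680 * 8.9240 = 54.1505 kW

COP = 6.0680, Qh = 54.1505 kW


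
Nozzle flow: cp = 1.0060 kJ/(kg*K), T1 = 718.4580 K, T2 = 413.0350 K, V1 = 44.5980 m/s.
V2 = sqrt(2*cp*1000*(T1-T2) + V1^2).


dT = 305.4230 K
2*cp*1000*dT = 614511.0760
V1^2 = 1988.9816
V2 = sqrt(616500.0576) = 785.1752 m/s

785.1752 m/s


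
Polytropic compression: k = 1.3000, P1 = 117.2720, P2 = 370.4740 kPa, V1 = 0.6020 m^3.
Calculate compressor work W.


(k-1)/k = 0.2308
(P2/P1)^exp = 1.3040
W = 4.3333 * 117.2720 * 0.6020 * (1.3040 - 1) = 93.0065 kJ

93.0065 kJ


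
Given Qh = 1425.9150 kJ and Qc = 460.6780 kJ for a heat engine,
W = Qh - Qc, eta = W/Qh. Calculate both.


W = 1425.9150 - 460.6780 = 965.2370 kJ
eta = 965.2370 / 1425.9150 = 0.6769 = 67.6925%

W = 965.2370 kJ, eta = 67.6925%


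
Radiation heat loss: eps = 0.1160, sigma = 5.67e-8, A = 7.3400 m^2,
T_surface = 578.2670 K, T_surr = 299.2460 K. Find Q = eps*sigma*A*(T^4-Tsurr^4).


T^4 = 1.1182e+11
Tsurr^4 = 8.0189e+09
Q = 0.1160 * 5.67e-8 * 7.3400 * 1.0380e+11 = 5011.0977 W

5011.0977 W


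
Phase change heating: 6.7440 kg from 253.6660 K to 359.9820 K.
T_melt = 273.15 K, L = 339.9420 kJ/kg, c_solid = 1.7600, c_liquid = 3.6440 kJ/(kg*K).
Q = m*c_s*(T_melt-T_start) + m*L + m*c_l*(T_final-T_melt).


Q1 (sensible, solid) = 6.7440 * 1.7600 * 19.4840 = 231.2642 kJ
Q2 (latent) = 6.7440 * 339.9420 = 2292.5688 kJ
Q3 (sensible, liquid) = 6.7440 * 3.6440 * 86.8320 = 2133.9082 kJ
Q_total = 4657.7412 kJ

4657.7412 kJ


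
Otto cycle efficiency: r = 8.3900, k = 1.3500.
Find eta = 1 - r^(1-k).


r^(k-1) = 2.1053
eta = 1 - 1/2.1053 = 0.5250 = 52.5011%

52.5011%


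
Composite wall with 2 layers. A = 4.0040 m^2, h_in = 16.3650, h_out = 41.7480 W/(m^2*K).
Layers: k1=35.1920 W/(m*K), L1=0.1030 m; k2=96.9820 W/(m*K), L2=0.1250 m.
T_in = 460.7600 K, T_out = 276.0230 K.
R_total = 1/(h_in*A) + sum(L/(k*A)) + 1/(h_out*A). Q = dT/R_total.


R_conv_in = 1/(16.3650*4.0040) = 0.0153
R_1 = 0.1030/(35.1920*4.0040) = 0.0007
R_2 = 0.1250/(96.9820*4.0040) = 0.0003
R_conv_out = 1/(41.7480*4.0040) = 0.0060
R_total = 0.0223 K/W
Q = 184.7370 / 0.0223 = 8285.4915 W

R_total = 0.0223 K/W, Q = 8285.4915 W


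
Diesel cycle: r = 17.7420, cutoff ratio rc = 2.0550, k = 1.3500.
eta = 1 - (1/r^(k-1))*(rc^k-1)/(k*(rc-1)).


r^(k-1) = 2.7362
rc^k = 2.6442
eta = 0.5781 = 57.8090%

57.8090%


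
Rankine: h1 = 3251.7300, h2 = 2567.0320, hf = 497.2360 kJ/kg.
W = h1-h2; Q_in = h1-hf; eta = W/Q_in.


W = 684.6980 kJ/kg
Q_in = 2754.4940 kJ/kg
eta = 0.2486 = 24.8575%

eta = 24.8575%


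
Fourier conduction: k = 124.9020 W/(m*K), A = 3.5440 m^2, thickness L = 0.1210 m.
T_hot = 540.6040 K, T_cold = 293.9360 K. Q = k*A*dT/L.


dT = 246.6680 K
Q = 124.9020 * 3.5440 * 246.6680 / 0.1210 = 902382.2582 W

902382.2582 W


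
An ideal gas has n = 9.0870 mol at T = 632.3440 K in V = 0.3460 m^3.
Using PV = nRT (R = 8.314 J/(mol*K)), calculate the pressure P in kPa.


P = nRT/V = 9.0870 * 8.314 * 632.3440 / 0.3460
= 47773.1579 / 0.3460 = 138072.7108 Pa = 138.0727 kPa

138.0727 kPa


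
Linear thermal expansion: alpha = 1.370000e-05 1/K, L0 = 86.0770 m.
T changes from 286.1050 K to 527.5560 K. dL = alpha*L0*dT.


dT = 241.4510 K
dL = 1.370000e-05 * 86.0770 * 241.4510 = 0.284732 m
L_final = 86.361732 m

dL = 0.284732 m


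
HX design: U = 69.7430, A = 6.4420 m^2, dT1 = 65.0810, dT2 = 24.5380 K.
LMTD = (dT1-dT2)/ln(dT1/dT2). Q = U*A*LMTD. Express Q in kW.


LMTD = 41.5651 K
Q = 69.7430 * 6.4420 * 41.5651 = 18674.5502 W = 18.6746 kW

18.6746 kW


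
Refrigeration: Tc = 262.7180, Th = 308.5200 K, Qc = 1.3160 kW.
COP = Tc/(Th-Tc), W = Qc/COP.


COP = 262.7180 / 45.8020 = 5.7360
W = 1.3160 / 5.7360 = 0.2294 kW

COP = 5.7360, W = 0.2294 kW


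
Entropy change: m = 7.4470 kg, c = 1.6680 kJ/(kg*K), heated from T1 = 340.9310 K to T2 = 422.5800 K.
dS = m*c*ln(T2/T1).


T2/T1 = 1.2395
ln(T2/T1) = 0.2147
dS = 7.4470 * 1.6680 * 0.2147 = 2.6669 kJ/K

2.6669 kJ/K


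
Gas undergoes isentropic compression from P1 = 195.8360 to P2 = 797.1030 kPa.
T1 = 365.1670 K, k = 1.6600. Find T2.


(k-1)/k = 0.3976
(P2/P1)^exp = 1.7473
T2 = 365.1670 * 1.7473 = 638.0744 K

638.0744 K


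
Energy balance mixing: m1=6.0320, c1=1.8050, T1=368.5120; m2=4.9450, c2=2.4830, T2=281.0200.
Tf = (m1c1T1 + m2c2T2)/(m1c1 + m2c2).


num = 7462.7560
den = 23.1662
Tf = 322.1399 K

322.1399 K


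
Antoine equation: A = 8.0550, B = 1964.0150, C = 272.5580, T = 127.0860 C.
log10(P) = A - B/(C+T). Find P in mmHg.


C+T = 399.6440
B/(C+T) = 4.9144
log10(P) = 8.0550 - 4.9144 = 3.1406
P = 10^3.1406 = 1382.2566 mmHg

1382.2566 mmHg


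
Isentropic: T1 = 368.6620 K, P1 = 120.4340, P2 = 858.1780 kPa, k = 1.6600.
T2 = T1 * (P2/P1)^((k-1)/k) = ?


(k-1)/k = 0.3976
(P2/P1)^exp = 2.1831
T2 = 368.6620 * 2.1831 = 804.8310 K

804.8310 K


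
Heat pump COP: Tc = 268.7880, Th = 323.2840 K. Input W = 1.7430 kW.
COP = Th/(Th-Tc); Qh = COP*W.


COP = 323.2840 / 54.4960 = 5.9323
Qh = 5.9323 * 1.7430 = 10.3399 kW

COP = 5.9323, Qh = 10.3399 kW


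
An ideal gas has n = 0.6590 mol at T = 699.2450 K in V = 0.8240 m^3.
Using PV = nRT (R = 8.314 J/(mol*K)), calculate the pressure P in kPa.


P = nRT/V = 0.6590 * 8.314 * 699.2450 / 0.8240
= 3831.1116 / 0.8240 = 4649.4073 Pa = 4.6494 kPa

4.6494 kPa


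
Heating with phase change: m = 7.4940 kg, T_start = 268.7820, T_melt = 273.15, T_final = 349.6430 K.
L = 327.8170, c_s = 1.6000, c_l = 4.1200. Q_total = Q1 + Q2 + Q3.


Q1 (sensible, solid) = 7.4940 * 1.6000 * 4.3680 = 52.3741 kJ
Q2 (latent) = 7.4940 * 327.8170 = 2456.6606 kJ
Q3 (sensible, liquid) = 7.4940 * 4.1200 * 76.4930 = 2361.7428 kJ
Q_total = 4870.7775 kJ

4870.7775 kJ


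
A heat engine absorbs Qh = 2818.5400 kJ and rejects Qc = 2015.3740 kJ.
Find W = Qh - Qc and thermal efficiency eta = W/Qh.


W = 2818.5400 - 2015.3740 = 803.1660 kJ
eta = 803.1660 / 2818.5400 = 0.2850 = 28.4958%

W = 803.1660 kJ, eta = 28.4958%


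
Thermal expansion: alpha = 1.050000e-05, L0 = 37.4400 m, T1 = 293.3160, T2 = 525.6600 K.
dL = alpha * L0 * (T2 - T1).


dT = 232.3440 K
dL = 1.050000e-05 * 37.4400 * 232.3440 = 0.091339 m
L_final = 37.531339 m

dL = 0.091339 m


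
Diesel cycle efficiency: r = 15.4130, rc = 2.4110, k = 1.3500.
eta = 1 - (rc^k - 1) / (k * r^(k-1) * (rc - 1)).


r^(k-1) = 2.6047
rc^k = 3.2807
eta = 0.5403 = 54.0330%

54.0330%


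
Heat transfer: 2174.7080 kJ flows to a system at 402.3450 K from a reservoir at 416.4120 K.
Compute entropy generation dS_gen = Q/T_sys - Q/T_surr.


dS_sys = 2174.7080/402.3450 = 5.4051 kJ/K
dS_surr = -2174.7080/416.4120 = -5.2225 kJ/K
dS_gen = 5.4051 - 5.2225 = 0.1826 kJ/K (irreversible)

dS_gen = 0.1826 kJ/K, irreversible


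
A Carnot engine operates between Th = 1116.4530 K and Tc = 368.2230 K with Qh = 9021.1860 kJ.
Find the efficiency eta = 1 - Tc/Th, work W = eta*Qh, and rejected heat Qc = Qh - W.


eta = 1 - 368.2230/1116.4530 = 0.6702
W = 0.6702 * 9021.1860 = 6045.8631 kJ
Qc = 9021.1860 - 6045.8631 = 2975.3229 kJ

eta = 67.0185%, W = 6045.8631 kJ, Qc = 2975.3229 kJ


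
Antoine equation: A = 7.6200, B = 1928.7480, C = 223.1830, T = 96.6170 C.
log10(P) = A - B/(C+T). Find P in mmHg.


C+T = 319.8000
B/(C+T) = 6.0311
log10(P) = 7.6200 - 6.0311 = 1.5889
P = 10^1.5889 = 38.8055 mmHg

38.8055 mmHg


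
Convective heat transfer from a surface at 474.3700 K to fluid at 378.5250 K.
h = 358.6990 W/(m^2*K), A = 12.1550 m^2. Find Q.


dT = 95.8450 K
Q = 358.6990 * 12.1550 * 95.8450 = 417882.8912 W

417882.8912 W


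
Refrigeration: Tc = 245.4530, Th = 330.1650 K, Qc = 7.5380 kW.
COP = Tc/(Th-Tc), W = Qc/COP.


COP = 245.4530 / 84.7120 = 2.8975
W = 7.5380 / 2.8975 = 2.6016 kW

COP = 2.8975, W = 2.6016 kW


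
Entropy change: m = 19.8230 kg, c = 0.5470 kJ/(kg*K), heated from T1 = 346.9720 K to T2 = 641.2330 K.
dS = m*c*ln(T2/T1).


T2/T1 = 1.8481
ln(T2/T1) = 0.6141
dS = 19.8230 * 0.5470 * 0.6141 = 6.6593 kJ/K

6.6593 kJ/K


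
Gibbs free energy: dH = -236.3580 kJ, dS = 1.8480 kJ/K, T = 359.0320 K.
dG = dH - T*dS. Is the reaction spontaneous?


T*dS = 359.0320 * 1.8480 = 663.4911 kJ
dG = -236.3580 - 663.4911 = -899.8491 kJ (spontaneous)

dG = -899.8491 kJ, spontaneous


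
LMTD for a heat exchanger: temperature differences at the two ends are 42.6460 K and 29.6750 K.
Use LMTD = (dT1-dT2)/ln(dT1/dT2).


dT1/dT2 = 1.4371
ln(dT1/dT2) = 0.3626
LMTD = 12.9710 / 0.3626 = 35.7694 K

35.7694 K


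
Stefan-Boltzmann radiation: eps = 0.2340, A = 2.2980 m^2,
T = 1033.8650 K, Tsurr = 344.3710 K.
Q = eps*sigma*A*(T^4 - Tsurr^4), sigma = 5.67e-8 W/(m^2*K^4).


T^4 = 1.1425e+12
Tsurr^4 = 1.4064e+10
Q = 0.2340 * 5.67e-8 * 2.2980 * 1.1284e+12 = 34405.2738 W

34405.2738 W


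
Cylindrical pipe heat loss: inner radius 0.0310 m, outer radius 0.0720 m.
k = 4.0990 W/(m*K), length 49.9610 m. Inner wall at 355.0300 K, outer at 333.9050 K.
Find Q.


dT = 21.1250 K
ln(ro/ri) = 0.8427
Q = 2*pi*4.0990*49.9610*21.1250 / 0.8427 = 32256.9647 W

32256.9647 W


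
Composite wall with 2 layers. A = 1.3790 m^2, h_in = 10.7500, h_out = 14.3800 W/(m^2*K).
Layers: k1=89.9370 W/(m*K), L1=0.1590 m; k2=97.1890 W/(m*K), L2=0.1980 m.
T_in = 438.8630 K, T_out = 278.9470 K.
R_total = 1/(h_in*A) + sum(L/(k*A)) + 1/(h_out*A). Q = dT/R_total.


R_conv_in = 1/(10.7500*1.3790) = 0.0675
R_1 = 0.1590/(89.9370*1.3790) = 0.0013
R_2 = 0.1980/(97.1890*1.3790) = 0.0015
R_conv_out = 1/(14.3800*1.3790) = 0.0504
R_total = 0.1206 K/W
Q = 159.9160 / 0.1206 = 1325.5087 W

R_total = 0.1206 K/W, Q = 1325.5087 W


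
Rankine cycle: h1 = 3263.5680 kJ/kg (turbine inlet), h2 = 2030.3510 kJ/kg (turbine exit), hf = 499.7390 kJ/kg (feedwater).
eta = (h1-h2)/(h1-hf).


W = 1233.2170 kJ/kg
Q_in = 2763.8290 kJ/kg
eta = 0.4462 = 44.6199%

eta = 44.6199%


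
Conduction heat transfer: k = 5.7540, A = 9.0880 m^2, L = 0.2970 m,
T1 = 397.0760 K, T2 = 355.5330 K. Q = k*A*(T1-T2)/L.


dT = 41.5430 K
Q = 5.7540 * 9.0880 * 41.5430 / 0.2970 = 7314.4147 W

7314.4147 W


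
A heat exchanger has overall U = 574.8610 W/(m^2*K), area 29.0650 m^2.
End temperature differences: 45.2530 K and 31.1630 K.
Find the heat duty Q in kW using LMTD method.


LMTD = 37.7710 K
Q = 574.8610 * 29.0650 * 37.7710 = 631090.5926 W = 631.0906 kW

631.0906 kW


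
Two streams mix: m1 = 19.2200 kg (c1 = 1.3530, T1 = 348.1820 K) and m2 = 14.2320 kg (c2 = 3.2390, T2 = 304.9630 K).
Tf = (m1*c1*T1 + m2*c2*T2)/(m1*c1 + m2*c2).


num = 23112.3706
den = 72.1021
Tf = 320.5506 K

320.5506 K


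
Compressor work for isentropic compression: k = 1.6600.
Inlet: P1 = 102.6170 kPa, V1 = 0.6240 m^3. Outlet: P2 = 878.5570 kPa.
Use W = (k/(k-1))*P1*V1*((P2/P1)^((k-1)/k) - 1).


(k-1)/k = 0.3976
(P2/P1)^exp = 2.3484
W = 2.5152 * 102.6170 * 0.6240 * (2.3484 - 1) = 217.1644 kJ

217.1644 kJ


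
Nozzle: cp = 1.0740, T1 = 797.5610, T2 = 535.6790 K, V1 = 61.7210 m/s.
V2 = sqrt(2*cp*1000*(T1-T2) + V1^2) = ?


dT = 261.8820 K
2*cp*1000*dT = 562522.5360
V1^2 = 3809.4818
V2 = sqrt(566332.0178) = 752.5503 m/s

752.5503 m/s


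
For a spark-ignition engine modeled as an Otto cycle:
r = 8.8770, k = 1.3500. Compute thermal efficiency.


r^(k-1) = 2.1473
eta = 1 - 1/2.1473 = 0.5343 = 53.4299%

53.4299%


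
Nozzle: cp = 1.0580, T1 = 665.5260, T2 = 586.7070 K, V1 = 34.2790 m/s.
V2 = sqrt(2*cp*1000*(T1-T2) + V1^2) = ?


dT = 78.8190 K
2*cp*1000*dT = 166781.0040
V1^2 = 1175.0498
V2 = sqrt(167956.0538) = 409.8244 m/s

409.8244 m/s


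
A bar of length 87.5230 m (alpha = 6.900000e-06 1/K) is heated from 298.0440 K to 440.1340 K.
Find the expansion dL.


dT = 142.0900 K
dL = 6.900000e-06 * 87.5230 * 142.0900 = 0.085809 m
L_final = 87.608809 m

dL = 0.085809 m


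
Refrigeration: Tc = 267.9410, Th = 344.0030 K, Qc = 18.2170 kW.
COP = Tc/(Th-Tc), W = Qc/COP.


COP = 267.9410 / 76.0620 = 3.5227
W = 18.2170 / 3.5227 = 5.1714 kW

COP = 3.5227, W = 5.1714 kW


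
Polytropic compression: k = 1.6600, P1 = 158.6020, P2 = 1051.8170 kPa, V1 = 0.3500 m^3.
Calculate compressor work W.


(k-1)/k = 0.3976
(P2/P1)^exp = 2.1216
W = 2.5152 * 158.6020 * 0.3500 * (2.1216 - 1) = 156.6017 kJ

156.6017 kJ


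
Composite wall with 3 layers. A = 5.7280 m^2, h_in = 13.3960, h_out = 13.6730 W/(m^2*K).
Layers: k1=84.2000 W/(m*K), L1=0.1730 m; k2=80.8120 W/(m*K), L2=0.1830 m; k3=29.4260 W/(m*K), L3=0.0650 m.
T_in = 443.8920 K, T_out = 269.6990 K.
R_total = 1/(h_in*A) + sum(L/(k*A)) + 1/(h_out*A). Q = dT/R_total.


R_conv_in = 1/(13.3960*5.7280) = 0.0130
R_1 = 0.1730/(84.2000*5.7280) = 0.0004
R_2 = 0.1830/(80.8120*5.7280) = 0.0004
R_3 = 0.0650/(29.4260*5.7280) = 0.0004
R_conv_out = 1/(13.6730*5.7280) = 0.0128
R_total = 0.0269 K/W
Q = 174.1930 / 0.0269 = 6465.8882 W

R_total = 0.0269 K/W, Q = 6465.8882 W


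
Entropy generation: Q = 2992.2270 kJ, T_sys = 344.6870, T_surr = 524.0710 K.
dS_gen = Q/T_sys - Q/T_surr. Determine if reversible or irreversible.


dS_sys = 2992.2270/344.6870 = 8.6810 kJ/K
dS_surr = -2992.2270/524.0710 = -5.7096 kJ/K
dS_gen = 8.6810 - 5.7096 = 2.9714 kJ/K (irreversible)

dS_gen = 2.9714 kJ/K, irreversible


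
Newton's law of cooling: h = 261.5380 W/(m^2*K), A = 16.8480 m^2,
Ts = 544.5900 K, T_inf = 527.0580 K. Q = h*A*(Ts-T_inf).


dT = 17.5320 K
Q = 261.5380 * 16.8480 * 17.5320 = 77252.8685 W

77252.8685 W


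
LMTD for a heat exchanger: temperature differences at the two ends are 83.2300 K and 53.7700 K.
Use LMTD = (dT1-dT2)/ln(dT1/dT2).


dT1/dT2 = 1.5479
ln(dT1/dT2) = 0.4369
LMTD = 29.4600 / 0.4369 = 67.4308 K

67.4308 K


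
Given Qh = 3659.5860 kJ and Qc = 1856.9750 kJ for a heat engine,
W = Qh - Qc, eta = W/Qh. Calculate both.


W = 3659.5860 - 1856.9750 = 1802.6110 kJ
eta = 1802.6110 / 3659.5860 = 0.4926 = 49.2572%

W = 1802.6110 kJ, eta = 49.2572%


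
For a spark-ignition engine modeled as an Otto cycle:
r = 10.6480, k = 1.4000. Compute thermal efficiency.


r^(k-1) = 2.5758
eta = 1 - 1/2.5758 = 0.6118 = 61.1767%

61.1767%


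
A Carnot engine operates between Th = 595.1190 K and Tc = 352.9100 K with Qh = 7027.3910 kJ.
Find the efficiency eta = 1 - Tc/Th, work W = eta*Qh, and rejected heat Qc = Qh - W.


eta = 1 - 352.9100/595.1190 = 0.4070
W = 0.4070 * 7027.3910 = 2860.0958 kJ
Qc = 7027.3910 - 2860.0958 = 4167.2952 kJ

eta = 40.6993%, W = 2860.0958 kJ, Qc = 4167.2952 kJ


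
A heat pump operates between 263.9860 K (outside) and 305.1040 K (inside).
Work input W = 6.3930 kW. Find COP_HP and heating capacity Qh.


COP = 305.1040 / 41.1180 = 7.4202
Qh = 7.4202 * 6.3930 = 47.4374 kW

COP = 7.4202, Qh = 47.4374 kW


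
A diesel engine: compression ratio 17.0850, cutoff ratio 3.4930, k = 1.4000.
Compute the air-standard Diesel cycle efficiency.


r^(k-1) = 3.1120
rc^k = 5.7607
eta = 0.5617 = 56.1694%

56.1694%


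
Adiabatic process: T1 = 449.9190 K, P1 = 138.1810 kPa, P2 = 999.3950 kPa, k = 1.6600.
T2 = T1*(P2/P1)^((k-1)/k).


(k-1)/k = 0.3976
(P2/P1)^exp = 2.1961
T2 = 449.9190 * 2.1961 = 988.0508 K

988.0508 K


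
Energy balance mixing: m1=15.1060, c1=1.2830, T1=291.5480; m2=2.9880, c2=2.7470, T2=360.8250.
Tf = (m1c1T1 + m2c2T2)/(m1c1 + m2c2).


num = 8612.1558
den = 27.5890
Tf = 312.1587 K

312.1587 K


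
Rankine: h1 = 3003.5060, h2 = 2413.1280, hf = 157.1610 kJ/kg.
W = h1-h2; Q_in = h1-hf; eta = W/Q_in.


W = 590.3780 kJ/kg
Q_in = 2846.3450 kJ/kg
eta = 0.2074 = 20.7416%

eta = 20.7416%


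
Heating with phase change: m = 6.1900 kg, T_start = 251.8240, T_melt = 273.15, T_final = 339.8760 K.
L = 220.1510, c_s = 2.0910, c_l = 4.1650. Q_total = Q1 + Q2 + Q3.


Q1 (sensible, solid) = 6.1900 * 2.0910 * 21.3260 = 276.0286 kJ
Q2 (latent) = 6.1900 * 220.1510 = 1362.7347 kJ
Q3 (sensible, liquid) = 6.1900 * 4.1650 * 66.7260 = 1720.2864 kJ
Q_total = 3359.0497 kJ

3359.0497 kJ


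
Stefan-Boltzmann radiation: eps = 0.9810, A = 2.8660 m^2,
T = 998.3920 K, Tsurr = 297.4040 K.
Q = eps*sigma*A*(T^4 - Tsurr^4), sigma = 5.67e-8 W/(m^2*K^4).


T^4 = 9.9358e+11
Tsurr^4 = 7.8233e+09
Q = 0.9810 * 5.67e-8 * 2.8660 * 9.8576e+11 = 157144.6329 W

157144.6329 W


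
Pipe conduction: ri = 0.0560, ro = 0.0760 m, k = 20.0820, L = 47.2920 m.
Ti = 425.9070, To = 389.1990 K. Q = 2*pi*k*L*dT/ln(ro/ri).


dT = 36.7080 K
ln(ro/ri) = 0.3054
Q = 2*pi*20.0820*47.2920*36.7080 / 0.3054 = 717285.9076 W

717285.9076 W


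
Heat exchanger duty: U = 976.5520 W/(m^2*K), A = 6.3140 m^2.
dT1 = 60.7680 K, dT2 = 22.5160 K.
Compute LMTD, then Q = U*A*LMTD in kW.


LMTD = 38.5280 K
Q = 976.5520 * 6.3140 * 38.5280 = 237561.5071 W = 237.5615 kW

237.5615 kW


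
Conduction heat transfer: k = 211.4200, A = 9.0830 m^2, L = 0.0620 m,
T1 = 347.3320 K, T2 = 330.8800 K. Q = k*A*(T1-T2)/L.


dT = 16.4520 K
Q = 211.4200 * 9.0830 * 16.4520 / 0.0620 = 509568.2896 W

509568.2896 W


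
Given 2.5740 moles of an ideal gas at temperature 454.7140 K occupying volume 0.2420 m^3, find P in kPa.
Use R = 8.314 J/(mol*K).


P = nRT/V = 2.5740 * 8.314 * 454.7140 / 0.2420
= 9730.9869 / 0.2420 = 40210.6897 Pa = 40.2107 kPa

40.2107 kPa


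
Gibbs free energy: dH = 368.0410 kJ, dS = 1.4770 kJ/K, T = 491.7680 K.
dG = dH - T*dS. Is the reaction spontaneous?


T*dS = 491.7680 * 1.4770 = 726.3413 kJ
dG = 368.0410 - 726.3413 = -358.3003 kJ (spontaneous)

dG = -358.3003 kJ, spontaneous


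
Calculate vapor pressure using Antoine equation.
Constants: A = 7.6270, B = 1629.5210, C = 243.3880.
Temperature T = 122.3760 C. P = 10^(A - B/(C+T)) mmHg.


C+T = 365.7640
B/(C+T) = 4.4551
log10(P) = 7.6270 - 4.4551 = 3.1719
P = 10^3.1719 = 1485.5393 mmHg

1485.5393 mmHg


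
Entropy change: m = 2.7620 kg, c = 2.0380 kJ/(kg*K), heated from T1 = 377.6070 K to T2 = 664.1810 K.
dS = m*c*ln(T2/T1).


T2/T1 = 1.7589
ln(T2/T1) = 0.5647
dS = 2.7620 * 2.0380 * 0.5647 = 3.1787 kJ/K

3.1787 kJ/K


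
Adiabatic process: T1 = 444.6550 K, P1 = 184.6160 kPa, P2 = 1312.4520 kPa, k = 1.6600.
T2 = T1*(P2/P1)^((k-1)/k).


(k-1)/k = 0.3976
(P2/P1)^exp = 2.1811
T2 = 444.6550 * 2.1811 = 969.8314 K

969.8314 K


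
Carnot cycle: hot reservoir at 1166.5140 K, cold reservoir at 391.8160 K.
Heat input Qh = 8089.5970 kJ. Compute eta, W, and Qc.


eta = 1 - 391.8160/1166.5140 = 0.6641
W = 0.6641 * 8089.5970 = 5372.4127 kJ
Qc = 8089.5970 - 5372.4127 = 2717.1843 kJ

eta = 66.4114%, W = 5372.4127 kJ, Qc = 2717.1843 kJ


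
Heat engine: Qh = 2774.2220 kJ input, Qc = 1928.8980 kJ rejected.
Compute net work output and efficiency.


W = 2774.2220 - 1928.8980 = 845.3240 kJ
eta = 845.3240 / 2774.2220 = 0.3047 = 30.4707%

W = 845.3240 kJ, eta = 30.4707%


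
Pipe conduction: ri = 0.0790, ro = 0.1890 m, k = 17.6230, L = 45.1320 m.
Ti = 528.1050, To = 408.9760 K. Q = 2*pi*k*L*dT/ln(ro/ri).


dT = 119.1290 K
ln(ro/ri) = 0.8723
Q = 2*pi*17.6230*45.1320*119.1290 / 0.8723 = 682490.0587 W

682490.0587 W


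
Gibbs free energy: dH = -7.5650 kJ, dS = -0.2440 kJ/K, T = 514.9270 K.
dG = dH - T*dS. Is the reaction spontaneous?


T*dS = 514.9270 * -0.2440 = -125.6422 kJ
dG = -7.5650 + 125.6422 = 118.0772 kJ (non-spontaneous)

dG = 118.0772 kJ, non-spontaneous


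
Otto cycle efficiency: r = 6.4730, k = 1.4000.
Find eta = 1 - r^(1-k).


r^(k-1) = 2.1108
eta = 1 - 1/2.1108 = 0.5262 = 52.6241%

52.6241%


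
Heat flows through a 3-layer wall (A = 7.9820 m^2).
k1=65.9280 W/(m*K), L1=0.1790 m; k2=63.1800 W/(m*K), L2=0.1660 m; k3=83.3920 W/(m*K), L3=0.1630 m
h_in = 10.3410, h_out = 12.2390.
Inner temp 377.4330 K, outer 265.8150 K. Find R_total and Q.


R_conv_in = 1/(10.3410*7.9820) = 0.0121
R_1 = 0.1790/(65.9280*7.9820) = 0.0003
R_2 = 0.1660/(63.1800*7.9820) = 0.0003
R_3 = 0.1630/(83.3920*7.9820) = 0.0002
R_conv_out = 1/(12.2390*7.9820) = 0.0102
R_total = 0.0233 K/W
Q = 111.6180 / 0.0233 = 4797.5663 W

R_total = 0.0233 K/W, Q = 4797.5663 W


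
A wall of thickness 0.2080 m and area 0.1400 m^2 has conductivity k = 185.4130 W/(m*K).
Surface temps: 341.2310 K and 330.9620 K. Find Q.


dT = 10.2690 K
Q = 185.4130 * 0.1400 * 10.2690 / 0.2080 = 1281.5426 W

1281.5426 W


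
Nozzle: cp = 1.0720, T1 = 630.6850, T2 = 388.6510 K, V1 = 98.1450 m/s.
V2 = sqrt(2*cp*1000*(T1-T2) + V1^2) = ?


dT = 242.0340 K
2*cp*1000*dT = 518920.8960
V1^2 = 9632.4410
V2 = sqrt(528553.3370) = 727.0167 m/s

727.0167 m/s


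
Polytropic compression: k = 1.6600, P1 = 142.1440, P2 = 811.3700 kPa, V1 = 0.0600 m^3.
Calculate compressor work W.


(k-1)/k = 0.3976
(P2/P1)^exp = 1.9988
W = 2.5152 * 142.1440 * 0.0600 * (1.9988 - 1) = 21.4255 kJ

21.4255 kJ


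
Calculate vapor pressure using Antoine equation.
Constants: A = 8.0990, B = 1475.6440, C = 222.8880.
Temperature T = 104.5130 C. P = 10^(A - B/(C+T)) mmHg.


C+T = 327.4010
B/(C+T) = 4.5071
log10(P) = 8.0990 - 4.5071 = 3.5919
P = 10^3.5919 = 3907.0982 mmHg

3907.0982 mmHg


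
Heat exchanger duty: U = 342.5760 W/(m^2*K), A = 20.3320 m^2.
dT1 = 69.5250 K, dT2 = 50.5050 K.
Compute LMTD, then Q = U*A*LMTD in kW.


LMTD = 59.5093 K
Q = 342.5760 * 20.3320 * 59.5093 = 414497.2690 W = 414.4973 kW

414.4973 kW


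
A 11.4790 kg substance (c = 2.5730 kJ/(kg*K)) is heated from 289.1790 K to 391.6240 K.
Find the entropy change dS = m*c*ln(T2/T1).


T2/T1 = 1.3543
ln(T2/T1) = 0.3033
dS = 11.4790 * 2.5730 * 0.3033 = 8.9568 kJ/K

8.9568 kJ/K


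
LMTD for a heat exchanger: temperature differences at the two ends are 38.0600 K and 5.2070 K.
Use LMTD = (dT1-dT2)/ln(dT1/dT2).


dT1/dT2 = 7.3094
ln(dT1/dT2) = 1.9892
LMTD = 32.8530 / 1.9892 = 16.5160 K

16.5160 K


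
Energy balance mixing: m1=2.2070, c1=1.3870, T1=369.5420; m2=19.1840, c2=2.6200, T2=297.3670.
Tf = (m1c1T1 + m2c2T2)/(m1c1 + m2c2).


num = 16077.4923
den = 53.3232
Tf = 301.5103 K

301.5103 K


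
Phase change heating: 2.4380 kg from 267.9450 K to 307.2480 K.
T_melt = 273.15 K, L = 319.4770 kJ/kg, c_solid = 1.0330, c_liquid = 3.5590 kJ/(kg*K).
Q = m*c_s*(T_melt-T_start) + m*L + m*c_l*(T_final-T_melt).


Q1 (sensible, solid) = 2.4380 * 1.0330 * 5.2050 = 13.1086 kJ
Q2 (latent) = 2.4380 * 319.4770 = 778.8849 kJ
Q3 (sensible, liquid) = 2.4380 * 3.5590 * 34.0980 = 295.8630 kJ
Q_total = 1087.8564 kJ

1087.8564 kJ


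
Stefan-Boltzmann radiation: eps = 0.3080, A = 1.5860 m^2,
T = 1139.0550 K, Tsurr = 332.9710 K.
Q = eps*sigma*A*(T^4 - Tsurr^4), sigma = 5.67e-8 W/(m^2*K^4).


T^4 = 1.6834e+12
Tsurr^4 = 1.2292e+10
Q = 0.3080 * 5.67e-8 * 1.5860 * 1.6711e+12 = 46284.2091 W

46284.2091 W


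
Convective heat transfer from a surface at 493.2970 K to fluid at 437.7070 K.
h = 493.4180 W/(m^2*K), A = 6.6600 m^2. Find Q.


dT = 55.5900 K
Q = 493.4180 * 6.6600 * 55.5900 = 182677.8501 W

182677.8501 W


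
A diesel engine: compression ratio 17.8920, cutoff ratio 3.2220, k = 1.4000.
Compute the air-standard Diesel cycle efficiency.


r^(k-1) = 3.1700
rc^k = 5.1449
eta = 0.5797 = 57.9683%

57.9683%


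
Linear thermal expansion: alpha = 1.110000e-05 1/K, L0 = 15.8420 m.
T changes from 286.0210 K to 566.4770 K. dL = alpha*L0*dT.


dT = 280.4560 K
dL = 1.110000e-05 * 15.8420 * 280.4560 = 0.049317 m
L_final = 15.891317 m

dL = 0.049317 m


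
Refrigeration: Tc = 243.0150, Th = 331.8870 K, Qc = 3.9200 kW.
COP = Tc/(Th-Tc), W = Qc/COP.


COP = 243.0150 / 88.8720 = 2.7344
W = 3.9200 / 2.7344 = 1.4336 kW

COP = 2.7344, W = 1.4336 kW


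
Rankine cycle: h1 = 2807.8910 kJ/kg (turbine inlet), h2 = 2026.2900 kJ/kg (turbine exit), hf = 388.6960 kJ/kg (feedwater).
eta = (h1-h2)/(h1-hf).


W = 781.6010 kJ/kg
Q_in = 2419.1950 kJ/kg
eta = 0.3231 = 32.3083%

eta = 32.3083%


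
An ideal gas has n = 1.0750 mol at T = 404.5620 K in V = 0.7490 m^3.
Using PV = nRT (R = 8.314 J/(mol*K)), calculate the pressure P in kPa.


P = nRT/V = 1.0750 * 8.314 * 404.5620 / 0.7490
= 3615.7931 / 0.7490 = 4827.4941 Pa = 4.8275 kPa

4.8275 kPa


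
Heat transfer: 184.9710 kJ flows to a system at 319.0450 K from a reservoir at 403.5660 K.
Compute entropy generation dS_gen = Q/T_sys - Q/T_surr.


dS_sys = 184.9710/319.0450 = 0.5798 kJ/K
dS_surr = -184.9710/403.5660 = -0.4583 kJ/K
dS_gen = 0.5798 - 0.4583 = 0.1214 kJ/K (irreversible)

dS_gen = 0.1214 kJ/K, irreversible


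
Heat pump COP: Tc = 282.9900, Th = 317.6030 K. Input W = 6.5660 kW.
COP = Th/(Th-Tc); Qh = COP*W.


COP = 317.6030 / 34.6130 = 9.1758
Qh = 9.1758 * 6.5660 = 60.2485 kW

COP = 9.1758, Qh = 60.2485 kW


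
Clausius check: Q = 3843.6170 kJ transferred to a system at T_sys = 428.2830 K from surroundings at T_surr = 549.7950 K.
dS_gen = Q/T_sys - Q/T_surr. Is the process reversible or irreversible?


dS_sys = 3843.6170/428.2830 = 8.9745 kJ/K
dS_surr = -3843.6170/549.7950 = -6.9910 kJ/K
dS_gen = 8.9745 - 6.9910 = 1.9835 kJ/K (irreversible)

dS_gen = 1.9835 kJ/K, irreversible


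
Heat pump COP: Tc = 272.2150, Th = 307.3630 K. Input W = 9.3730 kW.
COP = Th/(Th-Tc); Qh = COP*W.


COP = 307.3630 / 35.1480 = 8.7448
Qh = 8.7448 * 9.3730 = 81.9652 kW

COP = 8.7448, Qh = 81.9652 kW


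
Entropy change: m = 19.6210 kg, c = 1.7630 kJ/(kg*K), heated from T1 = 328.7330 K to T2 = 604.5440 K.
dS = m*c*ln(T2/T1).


T2/T1 = 1.8390
ln(T2/T1) = 0.6092
dS = 19.6210 * 1.7630 * 0.6092 = 21.0743 kJ/K

21.0743 kJ/K


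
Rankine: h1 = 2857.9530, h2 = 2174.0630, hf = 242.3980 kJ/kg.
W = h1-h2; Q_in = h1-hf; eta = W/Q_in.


W = 683.8900 kJ/kg
Q_in = 2615.5550 kJ/kg
eta = 0.2615 = 26.1470%

eta = 26.1470%


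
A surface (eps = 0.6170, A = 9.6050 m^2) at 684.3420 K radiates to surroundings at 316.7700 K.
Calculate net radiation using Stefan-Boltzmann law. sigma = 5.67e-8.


T^4 = 2.1933e+11
Tsurr^4 = 1.0069e+10
Q = 0.6170 * 5.67e-8 * 9.6050 * 2.0926e+11 = 70315.1430 W

70315.1430 W


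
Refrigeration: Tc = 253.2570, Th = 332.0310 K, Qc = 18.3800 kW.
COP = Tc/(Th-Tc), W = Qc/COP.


COP = 253.2570 / 78.7740 = 3.2150
W = 18.3800 / 3.2150 = 5.7170 kW

COP = 3.2150, W = 5.7170 kW


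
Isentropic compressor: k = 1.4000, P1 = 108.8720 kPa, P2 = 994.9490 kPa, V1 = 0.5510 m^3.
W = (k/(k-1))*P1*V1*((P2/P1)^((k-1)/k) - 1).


(k-1)/k = 0.2857
(P2/P1)^exp = 1.8816
W = 3.5000 * 108.8720 * 0.5510 * (1.8816 - 1) = 185.1106 kJ

185.1106 kJ


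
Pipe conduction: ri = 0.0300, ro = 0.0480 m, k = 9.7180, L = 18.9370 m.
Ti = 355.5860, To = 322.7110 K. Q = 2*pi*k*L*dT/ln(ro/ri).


dT = 32.8750 K
ln(ro/ri) = 0.4700
Q = 2*pi*9.7180*18.9370*32.8750 / 0.4700 = 80878.3890 W

80878.3890 W


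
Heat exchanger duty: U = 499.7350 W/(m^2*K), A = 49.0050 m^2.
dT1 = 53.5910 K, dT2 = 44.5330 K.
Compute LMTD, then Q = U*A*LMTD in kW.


LMTD = 48.9223 K
Q = 499.7350 * 49.0050 * 48.9223 = 1198083.8711 W = 1198.0839 kW

1198.0839 kW


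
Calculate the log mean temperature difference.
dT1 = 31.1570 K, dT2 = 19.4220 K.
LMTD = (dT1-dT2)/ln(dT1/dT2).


dT1/dT2 = 1.6042
ln(dT1/dT2) = 0.4726
LMTD = 11.7350 / 0.4726 = 24.8290 K

24.8290 K


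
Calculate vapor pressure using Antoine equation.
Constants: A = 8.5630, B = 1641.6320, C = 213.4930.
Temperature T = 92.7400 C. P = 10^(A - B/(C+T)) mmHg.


C+T = 306.2330
B/(C+T) = 5.3607
log10(P) = 8.5630 - 5.3607 = 3.2023
P = 10^3.2023 = 1593.2041 mmHg

1593.2041 mmHg


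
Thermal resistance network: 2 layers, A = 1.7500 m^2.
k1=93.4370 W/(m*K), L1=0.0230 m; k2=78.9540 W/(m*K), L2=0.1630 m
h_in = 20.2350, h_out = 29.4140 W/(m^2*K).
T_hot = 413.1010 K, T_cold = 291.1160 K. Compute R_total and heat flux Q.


R_conv_in = 1/(20.2350*1.7500) = 0.0282
R_1 = 0.0230/(93.4370*1.7500) = 0.0001
R_2 = 0.1630/(78.9540*1.7500) = 0.0012
R_conv_out = 1/(29.4140*1.7500) = 0.0194
R_total = 0.0490 K/W
Q = 121.9850 / 0.0490 = 2490.1465 W

R_total = 0.0490 K/W, Q = 2490.1465 W


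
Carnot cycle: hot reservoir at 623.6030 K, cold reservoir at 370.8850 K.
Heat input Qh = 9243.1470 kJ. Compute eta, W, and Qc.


eta = 1 - 370.8850/623.6030 = 0.4053
W = 0.4053 * 9243.1470 = 3745.8281 kJ
Qc = 9243.1470 - 3745.8281 = 5497.3189 kJ

eta = 40.5255%, W = 3745.8281 kJ, Qc = 5497.3189 kJ


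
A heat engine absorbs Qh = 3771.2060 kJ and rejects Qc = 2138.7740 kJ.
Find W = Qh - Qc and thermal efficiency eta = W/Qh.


W = 3771.2060 - 2138.7740 = 1632.4320 kJ
eta = 1632.4320 / 3771.2060 = 0.4329 = 43.2867%

W = 1632.4320 kJ, eta = 43.2867%


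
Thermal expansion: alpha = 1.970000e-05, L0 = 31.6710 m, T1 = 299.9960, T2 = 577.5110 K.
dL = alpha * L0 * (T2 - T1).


dT = 277.5150 K
dL = 1.970000e-05 * 31.6710 * 277.5150 = 0.173147 m
L_final = 31.844147 m

dL = 0.173147 m


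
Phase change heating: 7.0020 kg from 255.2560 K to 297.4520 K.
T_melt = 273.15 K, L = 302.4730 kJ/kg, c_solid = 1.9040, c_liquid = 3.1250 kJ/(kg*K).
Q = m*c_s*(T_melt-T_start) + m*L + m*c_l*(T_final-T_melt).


Q1 (sensible, solid) = 7.0020 * 1.9040 * 17.8940 = 238.5594 kJ
Q2 (latent) = 7.0020 * 302.4730 = 2117.9159 kJ
Q3 (sensible, liquid) = 7.0020 * 3.1250 * 24.3020 = 531.7581 kJ
Q_total = 2888.2335 kJ

2888.2335 kJ


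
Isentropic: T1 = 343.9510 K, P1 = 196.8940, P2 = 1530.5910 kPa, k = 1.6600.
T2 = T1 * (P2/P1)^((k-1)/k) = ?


(k-1)/k = 0.3976
(P2/P1)^exp = 2.2600
T2 = 343.9510 * 2.2600 = 777.3224 K

777.3224 K


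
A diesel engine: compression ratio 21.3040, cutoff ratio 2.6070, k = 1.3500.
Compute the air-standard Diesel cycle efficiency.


r^(k-1) = 2.9172
rc^k = 3.6458
eta = 0.5819 = 58.1936%

58.1936%


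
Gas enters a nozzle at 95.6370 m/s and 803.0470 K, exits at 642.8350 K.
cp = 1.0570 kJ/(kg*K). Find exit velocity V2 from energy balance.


dT = 160.2120 K
2*cp*1000*dT = 338688.1680
V1^2 = 9146.4358
V2 = sqrt(347834.6038) = 589.7750 m/s

589.7750 m/s


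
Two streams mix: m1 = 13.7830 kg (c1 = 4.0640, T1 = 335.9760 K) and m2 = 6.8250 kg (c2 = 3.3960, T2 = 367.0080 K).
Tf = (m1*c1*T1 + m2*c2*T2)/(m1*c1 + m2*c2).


num = 27325.7986
den = 79.1918
Tf = 345.0584 K

345.0584 K


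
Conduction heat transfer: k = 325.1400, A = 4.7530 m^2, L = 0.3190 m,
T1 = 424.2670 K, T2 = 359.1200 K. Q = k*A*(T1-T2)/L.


dT = 65.1470 K
Q = 325.1400 * 4.7530 * 65.1470 / 0.3190 = 315603.6040 W

315603.6040 W


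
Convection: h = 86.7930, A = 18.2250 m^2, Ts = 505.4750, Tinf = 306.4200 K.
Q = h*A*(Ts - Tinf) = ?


dT = 199.0550 K
Q = 86.7930 * 18.2250 * 199.0550 = 314865.6817 W

314865.6817 W


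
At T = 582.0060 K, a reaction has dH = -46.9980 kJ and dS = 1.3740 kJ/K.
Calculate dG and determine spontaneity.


T*dS = 582.0060 * 1.3740 = 799.6762 kJ
dG = -46.9980 - 799.6762 = -846.6742 kJ (spontaneous)

dG = -846.6742 kJ, spontaneous


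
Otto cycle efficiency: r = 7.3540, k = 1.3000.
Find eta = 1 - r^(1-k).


r^(k-1) = 1.8195
eta = 1 - 1/1.8195 = 0.4504 = 45.0405%

45.0405%


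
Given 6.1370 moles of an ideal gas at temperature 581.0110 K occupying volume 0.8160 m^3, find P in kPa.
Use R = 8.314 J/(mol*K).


P = nRT/V = 6.1370 * 8.314 * 581.0110 / 0.8160
= 29644.9347 / 0.8160 = 36329.5769 Pa = 36.3296 kPa

36.3296 kPa


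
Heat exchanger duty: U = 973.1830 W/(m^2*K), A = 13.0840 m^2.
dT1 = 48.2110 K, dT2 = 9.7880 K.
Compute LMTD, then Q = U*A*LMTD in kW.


LMTD = 24.0983 K
Q = 973.1830 * 13.0840 * 24.0983 = 306846.2677 W = 306.8463 kW

306.8463 kW


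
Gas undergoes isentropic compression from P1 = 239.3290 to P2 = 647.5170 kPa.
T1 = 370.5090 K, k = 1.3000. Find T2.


(k-1)/k = 0.2308
(P2/P1)^exp = 1.2582
T2 = 370.5090 * 1.2582 = 466.1762 K

466.1762 K


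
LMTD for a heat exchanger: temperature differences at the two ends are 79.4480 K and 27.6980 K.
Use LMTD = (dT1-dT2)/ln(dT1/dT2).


dT1/dT2 = 2.8684
ln(dT1/dT2) = 1.0537
LMTD = 51.7500 / 1.0537 = 49.1107 K

49.1107 K


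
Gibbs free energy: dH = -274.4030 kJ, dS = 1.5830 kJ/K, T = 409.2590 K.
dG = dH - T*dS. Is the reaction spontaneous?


T*dS = 409.2590 * 1.5830 = 647.8570 kJ
dG = -274.4030 - 647.8570 = -922.2600 kJ (spontaneous)

dG = -922.2600 kJ, spontaneous


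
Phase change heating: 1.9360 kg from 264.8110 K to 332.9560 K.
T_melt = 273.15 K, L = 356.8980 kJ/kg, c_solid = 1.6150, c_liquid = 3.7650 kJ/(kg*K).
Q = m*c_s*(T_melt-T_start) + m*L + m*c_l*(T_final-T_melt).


Q1 (sensible, solid) = 1.9360 * 1.6150 * 8.3390 = 26.0731 kJ
Q2 (latent) = 1.9360 * 356.8980 = 690.9545 kJ
Q3 (sensible, liquid) = 1.9360 * 3.7650 * 59.8060 = 435.9283 kJ
Q_total = 1152.9559 kJ

1152.9559 kJ


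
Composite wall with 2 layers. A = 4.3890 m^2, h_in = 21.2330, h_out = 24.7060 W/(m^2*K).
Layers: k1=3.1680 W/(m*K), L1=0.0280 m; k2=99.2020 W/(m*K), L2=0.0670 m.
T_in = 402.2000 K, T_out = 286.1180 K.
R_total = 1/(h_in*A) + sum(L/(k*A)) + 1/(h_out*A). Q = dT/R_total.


R_conv_in = 1/(21.2330*4.3890) = 0.0107
R_1 = 0.0280/(3.1680*4.3890) = 0.0020
R_2 = 0.0670/(99.2020*4.3890) = 0.0002
R_conv_out = 1/(24.7060*4.3890) = 0.0092
R_total = 0.0221 K/W
Q = 116.0820 / 0.0221 = 5247.7440 W

R_total = 0.0221 K/W, Q = 5247.7440 W


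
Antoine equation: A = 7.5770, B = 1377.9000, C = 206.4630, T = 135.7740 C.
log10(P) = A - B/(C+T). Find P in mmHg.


C+T = 342.2370
B/(C+T) = 4.0262
log10(P) = 7.5770 - 4.0262 = 3.5508
P = 10^3.5508 = 3555.0252 mmHg

3555.0252 mmHg


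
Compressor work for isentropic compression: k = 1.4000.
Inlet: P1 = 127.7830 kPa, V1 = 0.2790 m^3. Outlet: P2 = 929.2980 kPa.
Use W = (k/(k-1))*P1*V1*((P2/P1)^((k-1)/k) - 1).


(k-1)/k = 0.2857
(P2/P1)^exp = 1.7628
W = 3.5000 * 127.7830 * 0.2790 * (1.7628 - 1) = 95.1781 kJ

95.1781 kJ


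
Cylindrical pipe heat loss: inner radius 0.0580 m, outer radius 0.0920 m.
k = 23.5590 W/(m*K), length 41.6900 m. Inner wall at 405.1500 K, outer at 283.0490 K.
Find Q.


dT = 122.1010 K
ln(ro/ri) = 0.4613
Q = 2*pi*23.5590*41.6900*122.1010 / 0.4613 = 1633283.1628 W

1633283.1628 W


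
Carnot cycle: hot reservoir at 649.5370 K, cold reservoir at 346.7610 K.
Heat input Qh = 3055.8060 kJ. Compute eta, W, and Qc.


eta = 1 - 346.7610/649.5370 = 0.4661
W = 0.4661 * 3055.8060 = 1424.4373 kJ
Qc = 3055.8060 - 1424.4373 = 1631.3687 kJ

eta = 46.6141%, W = 1424.4373 kJ, Qc = 1631.3687 kJ


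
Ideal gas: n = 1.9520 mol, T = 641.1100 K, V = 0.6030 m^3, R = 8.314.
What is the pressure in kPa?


P = nRT/V = 1.9520 * 8.314 * 641.1100 / 0.6030
= 10404.5280 / 0.6030 = 17254.6070 Pa = 17.2546 kPa

17.2546 kPa


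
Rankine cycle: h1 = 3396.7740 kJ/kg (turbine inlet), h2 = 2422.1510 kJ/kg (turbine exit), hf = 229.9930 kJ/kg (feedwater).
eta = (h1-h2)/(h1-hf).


W = 974.6230 kJ/kg
Q_in = 3166.7810 kJ/kg
eta = 0.3078 = 30.7765%

eta = 30.7765%


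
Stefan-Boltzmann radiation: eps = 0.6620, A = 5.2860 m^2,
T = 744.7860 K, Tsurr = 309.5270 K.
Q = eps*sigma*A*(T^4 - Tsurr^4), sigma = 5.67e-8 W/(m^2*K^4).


T^4 = 3.0770e+11
Tsurr^4 = 9.1790e+09
Q = 0.6620 * 5.67e-8 * 5.2860 * 2.9852e+11 = 59229.9831 W

59229.9831 W


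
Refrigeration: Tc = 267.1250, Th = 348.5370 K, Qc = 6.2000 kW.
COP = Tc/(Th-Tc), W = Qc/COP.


COP = 267.1250 / 81.4120 = 3.2812
W = 6.2000 / 3.2812 = 1.8896 kW

COP = 3.2812, W = 1.8896 kW


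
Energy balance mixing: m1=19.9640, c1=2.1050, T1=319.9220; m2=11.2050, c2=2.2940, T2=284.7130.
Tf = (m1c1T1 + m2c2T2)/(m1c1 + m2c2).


num = 20762.8123
den = 67.7285
Tf = 306.5595 K

306.5595 K


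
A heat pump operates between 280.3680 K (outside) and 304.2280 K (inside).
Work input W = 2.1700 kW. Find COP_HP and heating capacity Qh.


COP = 304.2280 / 23.8600 = 12.7505
Qh = 12.7505 * 2.1700 = 27.6687 kW

COP = 12.7505, Qh = 27.6687 kW


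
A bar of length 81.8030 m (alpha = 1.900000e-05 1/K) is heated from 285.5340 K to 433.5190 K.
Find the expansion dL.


dT = 147.9850 K
dL = 1.900000e-05 * 81.8030 * 147.9850 = 0.230007 m
L_final = 82.033007 m

dL = 0.230007 m


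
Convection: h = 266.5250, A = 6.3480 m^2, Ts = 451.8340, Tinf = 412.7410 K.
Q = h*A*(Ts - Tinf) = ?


dT = 39.0930 K
Q = 266.5250 * 6.3480 * 39.0930 = 66141.4741 W

66141.4741 W


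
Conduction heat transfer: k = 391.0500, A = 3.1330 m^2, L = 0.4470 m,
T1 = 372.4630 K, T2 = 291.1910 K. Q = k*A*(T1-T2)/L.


dT = 81.2720 K
Q = 391.0500 * 3.1330 * 81.2720 / 0.4470 = 222754.3067 W

222754.3067 W


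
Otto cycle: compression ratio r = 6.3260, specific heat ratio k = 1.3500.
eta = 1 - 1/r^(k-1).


r^(k-1) = 1.9072
eta = 1 - 1/1.9072 = 0.4757 = 47.5670%

47.5670%


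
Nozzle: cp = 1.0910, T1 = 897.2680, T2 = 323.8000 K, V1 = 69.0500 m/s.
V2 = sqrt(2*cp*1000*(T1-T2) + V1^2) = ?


dT = 573.4680 K
2*cp*1000*dT = 1251307.1760
V1^2 = 4767.9025
V2 = sqrt(1256075.0785) = 1120.7476 m/s

1120.7476 m/s


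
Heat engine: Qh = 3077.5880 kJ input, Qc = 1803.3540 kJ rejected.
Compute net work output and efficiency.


W = 3077.5880 - 1803.3540 = 1274.2340 kJ
eta = 1274.2340 / 3077.5880 = 0.4140 = 41.4037%

W = 1274.2340 kJ, eta = 41.4037%


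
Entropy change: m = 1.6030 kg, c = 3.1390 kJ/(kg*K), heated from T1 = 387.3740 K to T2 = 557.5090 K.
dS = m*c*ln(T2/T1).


T2/T1 = 1.4392
ln(T2/T1) = 0.3641
dS = 1.6030 * 3.1390 * 0.3641 = 1.8320 kJ/K

1.8320 kJ/K


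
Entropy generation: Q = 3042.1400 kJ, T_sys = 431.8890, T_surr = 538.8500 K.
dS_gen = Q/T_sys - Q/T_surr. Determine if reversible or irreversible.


dS_sys = 3042.1400/431.8890 = 7.0438 kJ/K
dS_surr = -3042.1400/538.8500 = -5.6456 kJ/K
dS_gen = 7.0438 - 5.6456 = 1.3982 kJ/K (irreversible)

dS_gen = 1.3982 kJ/K, irreversible


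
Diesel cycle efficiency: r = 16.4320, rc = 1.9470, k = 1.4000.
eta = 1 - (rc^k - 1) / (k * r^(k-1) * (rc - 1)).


r^(k-1) = 3.0639
rc^k = 2.5416
eta = 0.6205 = 62.0488%

62.0488%


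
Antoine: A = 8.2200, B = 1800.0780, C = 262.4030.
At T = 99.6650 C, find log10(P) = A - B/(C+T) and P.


C+T = 362.0680
B/(C+T) = 4.9717
log10(P) = 8.2200 - 4.9717 = 3.2483
P = 10^3.2483 = 1771.5065 mmHg

1771.5065 mmHg


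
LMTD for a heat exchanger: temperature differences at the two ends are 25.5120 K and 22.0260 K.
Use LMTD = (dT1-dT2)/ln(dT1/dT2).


dT1/dT2 = 1.1583
ln(dT1/dT2) = 0.1469
LMTD = 3.4860 / 0.1469 = 23.7263 K

23.7263 K


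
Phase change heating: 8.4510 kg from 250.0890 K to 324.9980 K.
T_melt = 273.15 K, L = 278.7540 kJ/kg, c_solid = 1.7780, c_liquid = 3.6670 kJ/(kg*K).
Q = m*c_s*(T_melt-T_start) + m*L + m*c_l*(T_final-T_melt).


Q1 (sensible, solid) = 8.4510 * 1.7780 * 23.0610 = 346.5118 kJ
Q2 (latent) = 8.4510 * 278.7540 = 2355.7501 kJ
Q3 (sensible, liquid) = 8.4510 * 3.6670 * 51.8480 = 1606.7600 kJ
Q_total = 4309.0219 kJ

4309.0219 kJ
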